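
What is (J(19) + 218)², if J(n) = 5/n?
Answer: 17197609/361 ≈ 47639.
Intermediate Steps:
(J(19) + 218)² = (5/19 + 218)² = (4147/19)² = 17197609/361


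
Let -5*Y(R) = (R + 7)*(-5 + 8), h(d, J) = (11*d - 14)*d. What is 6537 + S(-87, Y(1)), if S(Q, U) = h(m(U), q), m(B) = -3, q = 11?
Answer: 6678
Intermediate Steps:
h(d, J) = d*(-14 + 11*d) (h(d, J) = (-14 + 11*d)*d = d*(-14 + 11*d))
Y(R) = -21/5 - 3*R/5 (Y(R) = -(R + 7)*(-5 + 8)/5 = -(7 + R)*3/5 = -(21 + 3*R)/5 = -21/5 - 3*R/5)
S(Q, U) = 141 (S(Q, U) = -3*(-14 + 11*(-3)) = -3*(-14 - 33) = -3*(-47) = 141)
6537 + S(-87, Y(1)) = 6537 + 141 = 6678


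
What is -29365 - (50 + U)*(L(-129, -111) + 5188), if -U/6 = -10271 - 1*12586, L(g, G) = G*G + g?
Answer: -2384426325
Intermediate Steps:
L(g, G) = g + G**2 (L(g, G) = G**2 + g = g + G**2)
U = 137142 (U = -6*(-10271 - 1*12586) = -6*(-10271 - 12586) = -6*(-22857) = 137142)
-29365 - (50 + U)*(L(-129, -111) + 5188) = -29365 - (50 + 137142)*((-129 + (-111)**2) + 5188) = -29365 - 137192*((-129 + 12321) + 5188) = -29365 - 137192*(12192 + 5188) = -29365 - 137192*17380 = -29365 - 1*2384396960 = -29365 - 2384396960 = -2384426325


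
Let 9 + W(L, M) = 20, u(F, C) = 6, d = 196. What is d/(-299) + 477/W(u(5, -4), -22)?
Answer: 140467/3289 ≈ 42.708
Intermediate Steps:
W(L, M) = 11 (W(L, M) = -9 + 20 = 11)
d/(-299) + 477/W(u(5, -4), -22) = 196/(-299) + 477/11 = 196*(-1/299) + 477*(1/11) = -196/299 + 477/11 = 140467/3289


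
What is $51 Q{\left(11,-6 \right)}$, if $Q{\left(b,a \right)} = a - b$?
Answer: $-867$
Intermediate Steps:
$51 Q{\left(11,-6 \right)} = 51 \left(-6 - 11\right) = 51 \left(-17\right) = -867$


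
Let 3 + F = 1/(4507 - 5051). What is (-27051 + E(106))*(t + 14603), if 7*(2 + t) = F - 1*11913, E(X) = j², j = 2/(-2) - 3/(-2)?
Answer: -5314747739509/15232 ≈ -3.4892e+8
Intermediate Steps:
j = ½ (j = 2*(-½) - 3*(-½) = -1 + 3/2 = ½ ≈ 0.50000)
E(X) = ¼ (E(X) = (½)² = ¼)
F = -1633/544 (F = -3 + 1/(4507 - 5051) = -3 + 1/(-544) = -3 - 1/544 = -1633/544 ≈ -3.0018)
t = -6489921/3808 (t = -2 + (-1633/544 - 1*11913)/7 = -2 + (-1633/544 - 11913)/7 = -2 + (⅐)*(-6482305/544) = -2 - 6482305/3808 = -6489921/3808 ≈ -1704.3)
(-27051 + E(106))*(t + 14603) = (-27051 + ¼)*(-6489921/3808 + 14603) = -108203/4*49118303/3808 = -5314747739509/15232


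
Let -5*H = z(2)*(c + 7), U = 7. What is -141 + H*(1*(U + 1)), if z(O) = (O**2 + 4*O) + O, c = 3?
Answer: -365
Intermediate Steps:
z(O) = O**2 + 5*O
H = -28 (H = -2*(5 + 2)*(3 + 7)/5 = -2*7*10/5 = -14*10/5 = -1/5*140 = -28)
-141 + H*(1*(U + 1)) = -141 - 28*(7 + 1) = -141 - 28*8 = -141 - 224 = -365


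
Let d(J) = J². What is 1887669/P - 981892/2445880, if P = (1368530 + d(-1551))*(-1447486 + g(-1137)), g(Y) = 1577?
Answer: -1339559584012895797/3336822351318906130 ≈ -0.40145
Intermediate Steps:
P = -5457049980079 (P = (1368530 + (-1551)²)*(-1447486 + 1577) = (1368530 + 2405601)*(-1445909) = 3774131*(-1445909) = -5457049980079)
1887669/P - 981892/2445880 = 1887669/(-5457049980079) - 981892/2445880 = 1887669*(-1/5457049980079) - 981892*1/2445880 = -1887669/5457049980079 - 245473/611470 = -1339559584012895797/3336822351318906130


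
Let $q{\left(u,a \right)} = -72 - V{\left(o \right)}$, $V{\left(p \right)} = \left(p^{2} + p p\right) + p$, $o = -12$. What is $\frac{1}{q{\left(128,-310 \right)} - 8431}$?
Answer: $- \frac{1}{8779} \approx -0.00011391$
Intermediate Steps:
$V{\left(p \right)} = p + 2 p^{2}$ ($V{\left(p \right)} = \left(p^{2} + p^{2}\right) + p = 2 p^{2} + p = p + 2 p^{2}$)
$q{\left(u,a \right)} = -348$ ($q{\left(u,a \right)} = -72 - - 12 \left(1 + 2 \left(-12\right)\right) = -72 - - 12 \left(1 - 24\right) = -72 - \left(-12\right) \left(-23\right) = -72 - 276 = -348$)
$\frac{1}{q{\left(128,-310 \right)} - 8431} = \frac{1}{-348 - 8431} = \frac{1}{-8779} = - \frac{1}{8779}$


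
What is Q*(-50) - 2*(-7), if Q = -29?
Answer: 1464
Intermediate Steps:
Q*(-50) - 2*(-7) = -29*(-50) - 2*(-7) = 1450 + 14 = 1464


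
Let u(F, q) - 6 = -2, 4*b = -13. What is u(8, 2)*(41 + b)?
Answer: 151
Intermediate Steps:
b = -13/4 (b = (1/4)*(-13) = -13/4 ≈ -3.2500)
u(F, q) = 4 (u(F, q) = 6 - 2 = 4)
u(8, 2)*(41 + b) = 4*(41 - 13/4) = 4*(151/4) = 151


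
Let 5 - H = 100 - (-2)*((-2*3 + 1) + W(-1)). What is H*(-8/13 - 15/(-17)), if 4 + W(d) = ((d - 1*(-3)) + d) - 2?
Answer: -4425/221 ≈ -20.023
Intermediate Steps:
W(d) = -3 + 2*d (W(d) = -4 + (((d - 1*(-3)) + d) - 2) = -4 + (((d + 3) + d) - 2) = -4 + (((3 + d) + d) - 2) = -4 + ((3 + 2*d) - 2) = -4 + (1 + 2*d) = -3 + 2*d)
H = -75 (H = 5 - (100 - (-2)*((-2*3 + 1) + (-3 + 2*(-1)))) = 5 - (100 - (-2)*((-6 + 1) + (-3 - 2))) = 5 - (100 - (-2)*(-5 - 5)) = 5 - (100 - (-2)*(-10)) = 5 - (100 - 1*20) = 5 - (100 - 20) = 5 - 1*80 = 5 - 80 = -75)
H*(-8/13 - 15/(-17)) = -75*(-8/13 - 15/(-17)) = -75*(-8*1/13 - 15*(-1/17)) = -75*(-8/13 + 15/17) = -75*59/221 = -4425/221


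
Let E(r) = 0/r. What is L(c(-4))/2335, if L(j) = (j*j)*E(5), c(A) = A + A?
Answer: 0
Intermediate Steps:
E(r) = 0
c(A) = 2*A
L(j) = 0 (L(j) = (j*j)*0 = j**2*0 = 0)
L(c(-4))/2335 = 0/2335 = 0*(1/2335) = 0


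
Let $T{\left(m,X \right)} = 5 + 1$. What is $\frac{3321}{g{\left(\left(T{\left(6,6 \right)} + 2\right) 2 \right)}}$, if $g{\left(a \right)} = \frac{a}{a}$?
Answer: $3321$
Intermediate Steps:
$T{\left(m,X \right)} = 6$
$g{\left(a \right)} = 1$
$\frac{3321}{g{\left(\left(T{\left(6,6 \right)} + 2\right) 2 \right)}} = \frac{3321}{1} = 3321 \cdot 1 = 3321$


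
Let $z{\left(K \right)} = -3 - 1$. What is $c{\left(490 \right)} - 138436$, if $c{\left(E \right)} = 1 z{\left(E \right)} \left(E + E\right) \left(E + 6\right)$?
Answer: $-2082756$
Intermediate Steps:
$z{\left(K \right)} = -4$
$c{\left(E \right)} = - 8 E \left(6 + E\right)$ ($c{\left(E \right)} = 1 \left(-4\right) \left(E + E\right) \left(E + 6\right) = - 4 \cdot 2 E \left(6 + E\right) = - 8 E \left(6 + E\right)$)
$c{\left(490 \right)} - 138436 = \left(-8\right) 490 \left(6 + 490\right) - 138436 = \left(-8\right) 490 \cdot 496 - 138436 = -1944320 - 138436 = -2082756$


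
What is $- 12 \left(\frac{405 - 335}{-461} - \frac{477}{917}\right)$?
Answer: $\frac{3409044}{422737} \approx 8.0642$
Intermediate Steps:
$- 12 \left(\frac{405 - 335}{-461} - \frac{477}{917}\right) = - 12 \left(70 \left(- \frac{1}{461}\right) - \frac{477}{917}\right) = - 12 \left(- \frac{70}{461} - \frac{477}{917}\right) = \left(-12\right) \left(- \frac{284087}{422737}\right) = \frac{3409044}{422737}$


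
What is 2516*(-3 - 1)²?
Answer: 40256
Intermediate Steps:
2516*(-3 - 1)² = 2516*(-4)² = 2516*16 = 40256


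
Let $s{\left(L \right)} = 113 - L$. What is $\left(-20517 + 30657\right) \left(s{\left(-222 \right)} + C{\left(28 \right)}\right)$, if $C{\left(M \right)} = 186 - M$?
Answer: $4999020$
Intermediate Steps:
$\left(-20517 + 30657\right) \left(s{\left(-222 \right)} + C{\left(28 \right)}\right) = \left(-20517 + 30657\right) \left(\left(113 - -222\right) + \left(186 - 28\right)\right) = 10140 \left(\left(113 + 222\right) + \left(186 - 28\right)\right) = 10140 \left(335 + 158\right) = 10140 \cdot 493 = 4999020$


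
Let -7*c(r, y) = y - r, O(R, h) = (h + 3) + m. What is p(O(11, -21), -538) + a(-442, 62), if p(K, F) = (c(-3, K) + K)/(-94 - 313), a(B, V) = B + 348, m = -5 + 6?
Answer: -38243/407 ≈ -93.963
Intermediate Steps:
m = 1
O(R, h) = 4 + h (O(R, h) = (h + 3) + 1 = (3 + h) + 1 = 4 + h)
a(B, V) = 348 + B
c(r, y) = -y/7 + r/7 (c(r, y) = -(y - r)/7 = -y/7 + r/7)
p(K, F) = 3/2849 - 6*K/2849 (p(K, F) = ((-K/7 + (⅐)*(-3)) + K)/(-94 - 313) = ((-K/7 - 3/7) + K)/(-407) = ((-3/7 - K/7) + K)*(-1/407) = (-3/7 + 6*K/7)*(-1/407) = 3/2849 - 6*K/2849)
p(O(11, -21), -538) + a(-442, 62) = (3/2849 - 6*(4 - 21)/2849) + (348 - 442) = (3/2849 - 6/2849*(-17)) - 94 = (3/2849 + 102/2849) - 94 = 15/407 - 94 = -38243/407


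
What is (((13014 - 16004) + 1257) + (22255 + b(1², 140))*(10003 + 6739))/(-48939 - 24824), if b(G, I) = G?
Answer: -372608219/73763 ≈ -5051.4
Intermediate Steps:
(((13014 - 16004) + 1257) + (22255 + b(1², 140))*(10003 + 6739))/(-48939 - 24824) = (((13014 - 16004) + 1257) + (22255 + 1²)*(10003 + 6739))/(-48939 - 24824) = ((-2990 + 1257) + (22255 + 1)*16742)/(-73763) = (-1733 + 22256*16742)*(-1/73763) = (-1733 + 372609952)*(-1/73763) = 372608219*(-1/73763) = -372608219/73763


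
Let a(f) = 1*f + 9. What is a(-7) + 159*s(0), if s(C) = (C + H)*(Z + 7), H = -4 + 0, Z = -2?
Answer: -3178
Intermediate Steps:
H = -4
a(f) = 9 + f (a(f) = f + 9 = 9 + f)
s(C) = -20 + 5*C (s(C) = (C - 4)*(-2 + 7) = (-4 + C)*5 = -20 + 5*C)
a(-7) + 159*s(0) = (9 - 7) + 159*(-20 + 5*0) = 2 + 159*(-20 + 0) = 2 + 159*(-20) = 2 - 3180 = -3178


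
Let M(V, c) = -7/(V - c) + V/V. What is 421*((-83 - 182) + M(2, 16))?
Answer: -221867/2 ≈ -1.1093e+5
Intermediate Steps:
M(V, c) = 1 - 7/(V - c) (M(V, c) = -7/(V - c) + 1 = 1 - 7/(V - c))
421*((-83 - 182) + M(2, 16)) = 421*((-83 - 182) + (-7 + 2 - 1*16)/(2 - 1*16)) = 421*(-265 + (-7 + 2 - 16)/(2 - 16)) = 421*(-265 - 21/(-14)) = 421*(-265 - 1/14*(-21)) = 421*(-265 + 3/2) = 421*(-527/2) = -221867/2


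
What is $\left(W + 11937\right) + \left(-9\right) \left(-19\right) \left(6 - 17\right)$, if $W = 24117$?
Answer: $34173$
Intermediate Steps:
$\left(W + 11937\right) + \left(-9\right) \left(-19\right) \left(6 - 17\right) = \left(24117 + 11937\right) + \left(-9\right) \left(-19\right) \left(6 - 17\right) = 36054 + 171 \left(6 - 17\right) = 36054 + 171 \left(-11\right) = 36054 - 1881 = 34173$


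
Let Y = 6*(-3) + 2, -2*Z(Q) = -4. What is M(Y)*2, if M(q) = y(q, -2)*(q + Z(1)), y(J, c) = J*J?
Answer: -7168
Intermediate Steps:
Z(Q) = 2 (Z(Q) = -½*(-4) = 2)
y(J, c) = J²
Y = -16 (Y = -18 + 2 = -16)
M(q) = q²*(2 + q) (M(q) = q²*(q + 2) = q²*(2 + q))
M(Y)*2 = ((-16)²*(2 - 16))*2 = (256*(-14))*2 = -3584*2 = -7168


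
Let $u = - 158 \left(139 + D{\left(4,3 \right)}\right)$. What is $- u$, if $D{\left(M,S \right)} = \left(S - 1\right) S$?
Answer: $22910$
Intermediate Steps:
$D{\left(M,S \right)} = S \left(-1 + S\right)$ ($D{\left(M,S \right)} = \left(-1 + S\right) S = S \left(-1 + S\right)$)
$u = -22910$ ($u = - 158 \left(139 + 3 \left(-1 + 3\right)\right) = - 158 \left(139 + 3 \cdot 2\right) = - 158 \left(139 + 6\right) = \left(-158\right) 145 = -22910$)
$- u = \left(-1\right) \left(-22910\right) = 22910$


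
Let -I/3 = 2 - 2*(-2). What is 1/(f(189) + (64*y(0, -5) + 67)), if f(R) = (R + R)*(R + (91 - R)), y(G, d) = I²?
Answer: 1/55201 ≈ 1.8116e-5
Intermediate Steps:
I = -18 (I = -3*(2 - 2*(-2)) = -3*(2 + 4) = -3*6 = -18)
y(G, d) = 324 (y(G, d) = (-18)² = 324)
f(R) = 182*R (f(R) = (2*R)*91 = 182*R)
1/(f(189) + (64*y(0, -5) + 67)) = 1/(182*189 + (64*324 + 67)) = 1/(34398 + (20736 + 67)) = 1/(34398 + 20803) = 1/55201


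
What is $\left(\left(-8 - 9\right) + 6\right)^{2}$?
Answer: $121$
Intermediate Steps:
$\left(\left(-8 - 9\right) + 6\right)^{2} = \left(-17 + 6\right)^{2} = \left(-11\right)^{2} = 121$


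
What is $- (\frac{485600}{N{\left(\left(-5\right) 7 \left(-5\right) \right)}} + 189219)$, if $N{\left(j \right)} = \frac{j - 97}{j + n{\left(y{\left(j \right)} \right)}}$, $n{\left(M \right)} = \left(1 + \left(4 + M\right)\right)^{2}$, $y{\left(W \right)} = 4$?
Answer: $- \frac{69536341}{39} \approx -1.783 \cdot 10^{6}$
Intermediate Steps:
$n{\left(M \right)} = \left(5 + M\right)^{2}$
$N{\left(j \right)} = \frac{-97 + j}{81 + j}$ ($N{\left(j \right)} = \frac{j - 97}{j + \left(5 + 4\right)^{2}} = \frac{-97 + j}{j + 9^{2}} = \frac{-97 + j}{j + 81} = \frac{-97 + j}{81 + j}$)
$- (\frac{485600}{N{\left(\left(-5\right) 7 \left(-5\right) \right)}} + 189219) = - (\frac{485600}{\frac{1}{81 + \left(-5\right) 7 \left(-5\right)} \left(-97 + \left(-5\right) 7 \left(-5\right)\right)} + 189219) = - (\frac{485600}{\frac{1}{81 - -175} \left(-97 - -175\right)} + 189219) = - (\frac{485600}{\frac{1}{81 + 175} \left(-97 + 175\right)} + 189219) = - (\frac{485600}{\frac{1}{256} \cdot 78} + 189219) = - (\frac{485600}{\frac{39}{128}} + 189219) = - (485600 \cdot \frac{128}{39} + 189219) = - (\frac{62156800}{39} + 189219) = \left(-1\right) \frac{69536341}{39} = - \frac{69536341}{39}$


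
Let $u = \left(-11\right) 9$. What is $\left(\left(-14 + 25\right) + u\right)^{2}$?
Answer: $7744$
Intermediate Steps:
$u = -99$
$\left(\left(-14 + 25\right) + u\right)^{2} = \left(\left(-14 + 25\right) - 99\right)^{2} = \left(11 - 99\right)^{2} = \left(-88\right)^{2} = 7744$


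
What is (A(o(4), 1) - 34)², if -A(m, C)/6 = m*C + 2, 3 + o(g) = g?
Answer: 2704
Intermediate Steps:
o(g) = -3 + g
A(m, C) = -12 - 6*C*m (A(m, C) = -6*(m*C + 2) = -6*(C*m + 2) = -6*(2 + C*m) = -12 - 6*C*m)
(A(o(4), 1) - 34)² = ((-12 - 6*1*(-3 + 4)) - 34)² = ((-12 - 6*1*1) - 34)² = ((-12 - 6) - 34)² = (-18 - 34)² = (-52)² = 2704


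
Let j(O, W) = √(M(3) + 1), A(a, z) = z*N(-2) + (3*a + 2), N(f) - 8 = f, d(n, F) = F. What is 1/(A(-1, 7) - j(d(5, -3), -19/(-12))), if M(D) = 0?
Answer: 1/40 ≈ 0.025000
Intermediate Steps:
N(f) = 8 + f
A(a, z) = 2 + 3*a + 6*z (A(a, z) = z*(8 - 2) + (3*a + 2) = z*6 + (2 + 3*a) = 6*z + (2 + 3*a) = 2 + 3*a + 6*z)
j(O, W) = 1 (j(O, W) = √(0 + 1) = √1 = 1)
1/(A(-1, 7) - j(d(5, -3), -19/(-12))) = 1/((2 + 3*(-1) + 6*7) - 1*1) = 1/((2 - 3 + 42) - 1) = 1/(41 - 1) = 1/40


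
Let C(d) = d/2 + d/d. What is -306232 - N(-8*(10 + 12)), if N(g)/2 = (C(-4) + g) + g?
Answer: -305526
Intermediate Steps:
C(d) = 1 + d/2 (C(d) = d*(½) + 1 = d/2 + 1 = 1 + d/2)
N(g) = -2 + 4*g (N(g) = 2*(((1 + (½)*(-4)) + g) + g) = 2*(((1 - 2) + g) + g) = 2*((-1 + g) + g) = 2*(-1 + 2*g) = -2 + 4*g)
-306232 - N(-8*(10 + 12)) = -306232 - (-2 + 4*(-8*(10 + 12))) = -306232 - (-2 + 4*(-8*22)) = -306232 - (-2 + 4*(-176)) = -306232 - (-2 - 704) = -306232 - 1*(-706) = -306232 + 706 = -305526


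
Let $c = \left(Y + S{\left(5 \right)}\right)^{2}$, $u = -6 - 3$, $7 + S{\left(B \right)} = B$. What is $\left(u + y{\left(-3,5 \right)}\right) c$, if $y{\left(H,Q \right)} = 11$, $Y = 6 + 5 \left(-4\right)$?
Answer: $512$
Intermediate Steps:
$S{\left(B \right)} = -7 + B$
$Y = -14$ ($Y = 6 - 20 = -14$)
$u = -9$ ($u = -6 - 3 = -9$)
$c = 256$ ($c = \left(-14 + \left(-7 + 5\right)\right)^{2} = \left(-14 - 2\right)^{2} = \left(-16\right)^{2} = 256$)
$\left(u + y{\left(-3,5 \right)}\right) c = \left(-9 + 11\right) 256 = 2 \cdot 256 = 512$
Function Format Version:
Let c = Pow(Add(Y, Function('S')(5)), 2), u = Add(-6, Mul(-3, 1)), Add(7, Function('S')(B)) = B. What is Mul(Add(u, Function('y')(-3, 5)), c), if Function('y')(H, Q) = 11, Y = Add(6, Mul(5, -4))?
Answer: 512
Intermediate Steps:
Function('S')(B) = Add(-7, B)
Y = -14 (Y = Add(6, -20) = -14)
u = -9 (u = Add(-6, -3) = -9)
c = 256 (c = Pow(Add(-14, Add(-7, 5)), 2) = Pow(Add(-14, -2), 2) = Pow(-16, 2) = 256)
Mul(Add(u, Function('y')(-3, 5)), c) = Mul(Add(-9, 11), 256) = Mul(2, 256) = 512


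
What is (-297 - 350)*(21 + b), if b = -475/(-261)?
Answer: -3853532/261 ≈ -14764.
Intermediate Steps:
b = 475/261 (b = -475*(-1/261) = 475/261 ≈ 1.8199)
(-297 - 350)*(21 + b) = (-297 - 350)*(21 + 475/261) = -647*5956/261 = -3853532/261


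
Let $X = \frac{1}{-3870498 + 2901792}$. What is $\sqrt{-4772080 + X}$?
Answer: $\frac{i \sqrt{497564269310523954}}{322902} \approx 2184.5 i$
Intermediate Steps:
$X = - \frac{1}{968706}$ ($X = \frac{1}{-968706} = - \frac{1}{968706} \approx -1.0323 \cdot 10^{-6}$)
$\sqrt{-4772080 + X} = \sqrt{-4772080 - \frac{1}{968706}} = \sqrt{- \frac{4622742528481}{968706}} = \frac{i \sqrt{497564269310523954}}{322902}$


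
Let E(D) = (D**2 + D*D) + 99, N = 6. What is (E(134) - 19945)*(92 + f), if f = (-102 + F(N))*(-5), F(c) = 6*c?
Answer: 6779852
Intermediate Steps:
E(D) = 99 + 2*D**2 (E(D) = (D**2 + D**2) + 99 = 2*D**2 + 99 = 99 + 2*D**2)
f = 330 (f = (-102 + 6*6)*(-5) = (-102 + 36)*(-5) = -66*(-5) = 330)
(E(134) - 19945)*(92 + f) = ((99 + 2*134**2) - 19945)*(92 + 330) = ((99 + 2*17956) - 19945)*422 = ((99 + 35912) - 19945)*422 = (36011 - 19945)*422 = 16066*422 = 6779852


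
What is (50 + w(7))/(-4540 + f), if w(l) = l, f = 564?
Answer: -57/3976 ≈ -0.014336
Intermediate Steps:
(50 + w(7))/(-4540 + f) = (50 + 7)/(-4540 + 564) = 57/(-3976) = 57*(-1/3976) = -57/3976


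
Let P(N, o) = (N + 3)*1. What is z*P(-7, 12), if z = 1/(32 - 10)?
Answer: -2/11 ≈ -0.18182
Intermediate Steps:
P(N, o) = 3 + N (P(N, o) = (3 + N)*1 = 3 + N)
z = 1/22 ≈ 0.045455
z*P(-7, 12) = (3 - 7)/22 = (1/22)*(-4) = -2/11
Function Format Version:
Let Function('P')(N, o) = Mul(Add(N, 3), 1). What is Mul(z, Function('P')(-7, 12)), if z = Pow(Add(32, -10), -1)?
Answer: Rational(-2, 11) ≈ -0.18182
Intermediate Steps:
Function('P')(N, o) = Add(3, N) (Function('P')(N, o) = Mul(Add(3, N), 1) = Add(3, N))
z = Rational(1, 22) (z = Pow(22, -1) = Rational(1, 22) ≈ 0.045455)
Mul(z, Function('P')(-7, 12)) = Mul(Rational(1, 22), Add(3, -7)) = Mul(Rational(1, 22), -4) = Rational(-2, 11)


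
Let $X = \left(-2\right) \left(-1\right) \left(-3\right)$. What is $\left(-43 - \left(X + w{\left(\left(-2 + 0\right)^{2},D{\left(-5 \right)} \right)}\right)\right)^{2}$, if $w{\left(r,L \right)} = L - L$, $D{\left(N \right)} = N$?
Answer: $1369$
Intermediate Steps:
$X = -6$ ($X = 2 \left(-3\right) = -6$)
$w{\left(r,L \right)} = 0$
$\left(-43 - \left(X + w{\left(\left(-2 + 0\right)^{2},D{\left(-5 \right)} \right)}\right)\right)^{2} = \left(-43 - -6\right)^{2} = \left(-43 + \left(6 + 0\right)\right)^{2} = \left(-43 + 6\right)^{2} = \left(-37\right)^{2} = 1369$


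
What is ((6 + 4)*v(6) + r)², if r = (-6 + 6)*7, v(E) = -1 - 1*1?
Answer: 400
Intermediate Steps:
v(E) = -2 (v(E) = -1 - 1 = -2)
r = 0 (r = 0*7 = 0)
((6 + 4)*v(6) + r)² = ((6 + 4)*(-2) + 0)² = (10*(-2) + 0)² = (-20 + 0)² = (-20)² = 400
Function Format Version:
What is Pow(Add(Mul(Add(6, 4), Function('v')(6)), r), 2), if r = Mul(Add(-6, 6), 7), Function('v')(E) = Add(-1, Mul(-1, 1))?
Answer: 400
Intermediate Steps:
Function('v')(E) = -2 (Function('v')(E) = Add(-1, -1) = -2)
r = 0 (r = Mul(0, 7) = 0)
Pow(Add(Mul(Add(6, 4), Function('v')(6)), r), 2) = Pow(Add(Mul(Add(6, 4), -2), 0), 2) = Pow(Add(Mul(10, -2), 0), 2) = Pow(Add(-20, 0), 2) = Pow(-20, 2) = 400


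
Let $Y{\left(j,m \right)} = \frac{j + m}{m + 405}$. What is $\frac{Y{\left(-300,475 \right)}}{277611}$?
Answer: $\frac{35}{48859536} \approx 7.1634 \cdot 10^{-7}$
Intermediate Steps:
$Y{\left(j,m \right)} = \frac{j + m}{405 + m}$
$\frac{Y{\left(-300,475 \right)}}{277611} = \frac{\frac{1}{405 + 475} \left(-300 + 475\right)}{277611} = \frac{1}{880} \cdot 175 \cdot \frac{1}{277611} = \frac{35}{176} \cdot \frac{1}{277611} = \frac{35}{48859536}$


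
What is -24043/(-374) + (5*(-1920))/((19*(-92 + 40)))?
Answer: 6836221/92378 ≈ 74.003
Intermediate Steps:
-24043/(-374) + (5*(-1920))/((19*(-92 + 40))) = -24043*(-1/374) - 9600/(19*(-52)) = 24043/374 - 9600/(-988) = 24043/374 - 9600*(-1/988) = 24043/374 + 2400/247 = 6836221/92378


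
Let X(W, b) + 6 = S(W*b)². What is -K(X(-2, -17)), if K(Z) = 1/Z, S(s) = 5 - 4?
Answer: ⅕ ≈ 0.20000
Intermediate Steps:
S(s) = 1
X(W, b) = -5 (X(W, b) = -6 + 1² = -6 + 1 = -5)
-K(X(-2, -17)) = -1/(-5) = -1*(-⅕) = ⅕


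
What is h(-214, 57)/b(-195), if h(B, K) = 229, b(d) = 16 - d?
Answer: 229/211 ≈ 1.0853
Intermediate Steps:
h(-214, 57)/b(-195) = 229/(16 - 1*(-195)) = 229/(16 + 195) = 229/211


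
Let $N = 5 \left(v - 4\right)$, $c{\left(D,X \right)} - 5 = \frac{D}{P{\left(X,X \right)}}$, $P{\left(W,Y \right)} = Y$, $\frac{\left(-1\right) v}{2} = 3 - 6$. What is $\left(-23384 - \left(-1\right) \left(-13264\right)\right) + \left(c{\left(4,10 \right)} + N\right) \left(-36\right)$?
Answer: $- \frac{186012}{5} \approx -37202.0$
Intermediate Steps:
$v = 6$ ($v = - 2 \left(3 - 6\right) = \left(-2\right) \left(-3\right) = 6$)
$c{\left(D,X \right)} = 5 + \frac{D}{X}$
$N = 10$ ($N = 5 \left(6 - 4\right) = 5 \cdot 2 = 10$)
$\left(-23384 - \left(-1\right) \left(-13264\right)\right) + \left(c{\left(4,10 \right)} + N\right) \left(-36\right) = \left(-23384 - \left(-1\right) \left(-13264\right)\right) + \left(\left(5 + \frac{4}{10}\right) + 10\right) \left(-36\right) = \left(-23384 - 13264\right) + \left(\left(5 + 4 \cdot \frac{1}{10}\right) + 10\right) \left(-36\right) = \left(-23384 - 13264\right) + \left(\left(5 + \frac{2}{5}\right) + 10\right) \left(-36\right) = -36648 + \left(\frac{27}{5} + 10\right) \left(-36\right) = -36648 + \frac{77}{5} \left(-36\right) = -36648 - \frac{2772}{5} = - \frac{186012}{5}$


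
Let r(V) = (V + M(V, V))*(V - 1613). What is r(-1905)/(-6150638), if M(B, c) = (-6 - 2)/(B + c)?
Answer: -6383447939/5858482695 ≈ -1.0896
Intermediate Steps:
M(B, c) = -8/(B + c)
r(V) = (-1613 + V)*(V - 4/V) (r(V) = (V - 8/(V + V))*(V - 1613) = (V - 8*1/(2*V))*(-1613 + V) = (V - 4/V)*(-1613 + V) = (-1613 + V)*(V - 4/V))
r(-1905)/(-6150638) = (-4 + (-1905)**2 - 1613*(-1905) + 6452/(-1905))/(-6150638) = (-4 + 3629025 + 3072765 + 6452*(-1/1905))*(-1/6150638) = (-4 + 3629025 + 3072765 - 6452/1905)*(-1/6150638) = (12766895878/1905)*(-1/6150638) = -6383447939/5858482695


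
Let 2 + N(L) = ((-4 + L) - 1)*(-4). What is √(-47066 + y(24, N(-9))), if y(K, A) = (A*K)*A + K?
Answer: √22942 ≈ 151.47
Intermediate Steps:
N(L) = 18 - 4*L (N(L) = -2 + ((-4 + L) - 1)*(-4) = -2 + (-5 + L)*(-4) = -2 + (20 - 4*L) = 18 - 4*L)
y(K, A) = K + K*A² (y(K, A) = K*A² + K = K + K*A²)
√(-47066 + y(24, N(-9))) = √(-47066 + 24*(1 + (18 - 4*(-9))²)) = √(-47066 + 24*(1 + (18 + 36)²)) = √(-47066 + 24*(1 + 54²)) = √(-47066 + 24*(1 + 2916)) = √(-47066 + 24*2917) = √(-47066 + 70008) = √22942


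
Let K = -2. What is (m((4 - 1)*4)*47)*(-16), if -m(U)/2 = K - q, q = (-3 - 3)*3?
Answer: 24064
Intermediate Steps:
q = -18 (q = -6*3 = -18)
m(U) = -32 (m(U) = -2*(-2 - 1*(-18)) = -2*(-2 + 18) = -2*16 = -32)
(m((4 - 1)*4)*47)*(-16) = -32*47*(-16) = -1504*(-16) = 24064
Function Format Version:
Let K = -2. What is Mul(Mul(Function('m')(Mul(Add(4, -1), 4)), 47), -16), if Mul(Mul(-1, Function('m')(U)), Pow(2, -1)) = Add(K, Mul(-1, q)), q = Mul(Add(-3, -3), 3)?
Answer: 24064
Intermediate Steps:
q = -18 (q = Mul(-6, 3) = -18)
Function('m')(U) = -32 (Function('m')(U) = Mul(-2, Add(-2, Mul(-1, -18))) = Mul(-2, Add(-2, 18)) = Mul(-2, 16) = -32)
Mul(Mul(Function('m')(Mul(Add(4, -1), 4)), 47), -16) = Mul(Mul(-32, 47), -16) = Mul(-1504, -16) = 24064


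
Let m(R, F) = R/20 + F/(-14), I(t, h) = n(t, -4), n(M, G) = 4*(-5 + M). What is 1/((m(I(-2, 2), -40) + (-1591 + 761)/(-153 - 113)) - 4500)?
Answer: -665/2989456 ≈ -0.00022245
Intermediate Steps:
n(M, G) = -20 + 4*M
I(t, h) = -20 + 4*t
m(R, F) = -F/14 + R/20 (m(R, F) = R*(1/20) + F*(-1/14) = R/20 - F/14 = -F/14 + R/20)
1/((m(I(-2, 2), -40) + (-1591 + 761)/(-153 - 113)) - 4500) = 1/(((-1/14*(-40) + (-20 + 4*(-2))/20) + (-1591 + 761)/(-153 - 113)) - 4500) = 1/(((20/7 + (-20 - 8)/20) - 830/(-266)) - 4500) = 1/(((20/7 + (1/20)*(-28)) - 830*(-1/266)) - 4500) = 1/(((20/7 - 7/5) + 415/133) - 4500) = 1/((51/35 + 415/133) - 4500) = 1/(3044/665 - 4500) = 1/(-2989456/665) = -665/2989456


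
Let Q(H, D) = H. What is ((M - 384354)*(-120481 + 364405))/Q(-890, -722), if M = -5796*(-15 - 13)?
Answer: 27083613492/445 ≈ 6.0862e+7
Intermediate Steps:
M = 162288 (M = -5796*(-28) = 162288)
((M - 384354)*(-120481 + 364405))/Q(-890, -722) = ((162288 - 384354)*(-120481 + 364405))/(-890) = -222066*243924*(-1/890) = -54167226984*(-1/890) = 27083613492/445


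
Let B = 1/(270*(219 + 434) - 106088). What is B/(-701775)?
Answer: -1/49280044050 ≈ -2.0292e-11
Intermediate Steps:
B = 1/70222 (B = 1/(270*653 - 106088) = 1/(176310 - 106088) = 1/70222 ≈ 1.4241e-5)
B/(-701775) = (1/70222)/(-701775) = (1/70222)*(-1/701775) = -1/49280044050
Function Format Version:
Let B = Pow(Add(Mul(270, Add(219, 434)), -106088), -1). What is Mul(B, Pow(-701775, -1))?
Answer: Rational(-1, 49280044050) ≈ -2.0292e-11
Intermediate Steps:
B = Rational(1, 70222) (B = Pow(Add(Mul(270, 653), -106088), -1) = Pow(Add(176310, -106088), -1) = Pow(70222, -1) = Rational(1, 70222) ≈ 1.4241e-5)
Mul(B, Pow(-701775, -1)) = Mul(Rational(1, 70222), Pow(-701775, -1)) = Mul(Rational(1, 70222), Rational(-1, 701775)) = Rational(-1, 49280044050)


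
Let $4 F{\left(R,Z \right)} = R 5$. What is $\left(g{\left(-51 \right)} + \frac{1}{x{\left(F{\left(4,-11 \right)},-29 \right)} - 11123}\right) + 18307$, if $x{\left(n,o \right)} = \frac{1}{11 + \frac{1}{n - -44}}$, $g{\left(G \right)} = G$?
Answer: $\frac{109652308436}{6006371} \approx 18256.0$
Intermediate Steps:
$F{\left(R,Z \right)} = \frac{5 R}{4}$ ($F{\left(R,Z \right)} = \frac{R 5}{4} = \frac{5 R}{4}$)
$x{\left(n,o \right)} = \frac{1}{11 + \frac{1}{44 + n}}$ ($x{\left(n,o \right)} = \frac{1}{11 + \frac{1}{n + 44}} = \frac{1}{11 + \frac{1}{44 + n}}$)
$\left(g{\left(-51 \right)} + \frac{1}{x{\left(F{\left(4,-11 \right)},-29 \right)} - 11123}\right) + 18307 = \left(-51 + \frac{1}{\frac{44 + \frac{5}{4} \cdot 4}{485 + 11 \cdot \frac{5}{4} \cdot 4} - 11123}\right) + 18307 = \left(-51 + \frac{1}{\frac{44 + 5}{485 + 11 \cdot 5} - 11123}\right) + 18307 = \left(-51 + \frac{1}{\frac{1}{485 + 55} \cdot 49 - 11123}\right) + 18307 = \left(-51 + \frac{1}{\frac{1}{540} \cdot 49 - 11123}\right) + 18307 = \left(-51 + \frac{1}{\frac{49}{540} - 11123}\right) + 18307 = \left(-51 + \frac{1}{- \frac{6006371}{540}}\right) + 18307 = \left(-51 - \frac{540}{6006371}\right) + 18307 = - \frac{306325461}{6006371} + 18307 = \frac{109652308436}{6006371}$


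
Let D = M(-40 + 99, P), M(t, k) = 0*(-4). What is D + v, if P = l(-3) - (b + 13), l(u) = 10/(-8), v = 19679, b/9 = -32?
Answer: 19679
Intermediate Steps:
b = -288 (b = 9*(-32) = -288)
l(u) = -5/4 (l(u) = 10*(-⅛) = -5/4)
P = 1095/4 (P = -5/4 - (-288 + 13) = -5/4 - 1*(-275) = -5/4 + 275 = 1095/4 ≈ 273.75)
M(t, k) = 0
D = 0
D + v = 0 + 19679 = 19679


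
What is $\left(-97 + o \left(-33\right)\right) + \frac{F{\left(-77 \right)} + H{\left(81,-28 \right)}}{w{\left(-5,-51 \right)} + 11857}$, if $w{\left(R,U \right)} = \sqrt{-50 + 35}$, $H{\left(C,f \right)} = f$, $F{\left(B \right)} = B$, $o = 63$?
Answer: $\frac{- 2176 \sqrt{15} + 25800937 i}{\sqrt{15} - 11857 i} \approx -2176.0 + 2.8927 \cdot 10^{-6} i$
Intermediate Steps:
$w{\left(R,U \right)} = i \sqrt{15}$ ($w{\left(R,U \right)} = \sqrt{-15} = i \sqrt{15}$)
$\left(-97 + o \left(-33\right)\right) + \frac{F{\left(-77 \right)} + H{\left(81,-28 \right)}}{w{\left(-5,-51 \right)} + 11857} = \left(-97 + 63 \left(-33\right)\right) + \frac{-77 - 28}{i \sqrt{15} + 11857} = \left(-97 - 2079\right) - \frac{105}{11857 + i \sqrt{15}} = -2176 - \frac{105}{11857 + i \sqrt{15}}$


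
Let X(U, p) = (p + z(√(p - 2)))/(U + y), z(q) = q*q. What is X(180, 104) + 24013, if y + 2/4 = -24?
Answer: 7468455/311 ≈ 24014.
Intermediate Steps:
y = -49/2 (y = -½ - 24 = -49/2 ≈ -24.500)
z(q) = q²
X(U, p) = (-2 + 2*p)/(-49/2 + U) (X(U, p) = (p + (√(p - 2))²)/(U - 49/2) = (p + (√(-2 + p))²)/(-49/2 + U) = (p + (-2 + p))/(-49/2 + U) = (-2 + 2*p)/(-49/2 + U))
X(180, 104) + 24013 = 4*(-1 + 104)/(-49 + 2*180) + 24013 = 4*103/(-49 + 360) + 24013 = 4*103/311 + 24013 = 4*(1/311)*103 + 24013 = 412/311 + 24013 = 7468455/311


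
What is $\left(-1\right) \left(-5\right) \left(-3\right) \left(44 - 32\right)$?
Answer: $-180$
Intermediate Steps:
$\left(-1\right) \left(-5\right) \left(-3\right) \left(44 - 32\right) = 5 \left(-3\right) 12 = \left(-15\right) 12 = -180$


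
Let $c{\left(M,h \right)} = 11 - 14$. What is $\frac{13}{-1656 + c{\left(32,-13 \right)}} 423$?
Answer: $- \frac{1833}{553} \approx -3.3146$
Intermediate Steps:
$c{\left(M,h \right)} = -3$
$\frac{13}{-1656 + c{\left(32,-13 \right)}} 423 = \frac{13}{-1656 - 3} \cdot 423 = \frac{13}{-1659} \cdot 423 = 13 \left(- \frac{1}{1659}\right) 423 = \left(- \frac{13}{1659}\right) 423 = - \frac{1833}{553}$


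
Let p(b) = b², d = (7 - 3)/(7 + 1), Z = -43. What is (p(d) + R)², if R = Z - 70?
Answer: 203401/16 ≈ 12713.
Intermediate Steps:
d = ½ (d = 4/8 = 4*(⅛) = ½ ≈ 0.50000)
R = -113 (R = -43 - 70 = -113)
(p(d) + R)² = ((½)² - 113)² = (¼ - 113)² = (-451/4)² = 203401/16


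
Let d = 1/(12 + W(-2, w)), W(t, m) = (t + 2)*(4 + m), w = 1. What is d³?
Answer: 1/1728 ≈ 0.00057870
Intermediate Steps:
W(t, m) = (2 + t)*(4 + m)
d = 1/12 (d = 1/(12 + (8 + 2*1 + 4*(-2) + 1*(-2))) = 1/(12 + (8 + 2 - 8 - 2)) = 1/(12 + 0) = 1/12 ≈ 0.083333)
d³ = (1/12)³ = 1/1728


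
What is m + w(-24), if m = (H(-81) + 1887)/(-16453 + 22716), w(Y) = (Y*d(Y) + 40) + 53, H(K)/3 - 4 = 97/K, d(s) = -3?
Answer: 27952841/169101 ≈ 165.30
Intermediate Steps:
H(K) = 12 + 291/K (H(K) = 12 + 3*(97/K) = 12 + 291/K)
w(Y) = 93 - 3*Y (w(Y) = (Y*(-3) + 40) + 53 = (-3*Y + 40) + 53 = (40 - 3*Y) + 53 = 93 - 3*Y)
m = 51176/169101 (m = ((12 + 291/(-81)) + 1887)/(-16453 + 22716) = ((12 + 291*(-1/81)) + 1887)/6263 = ((12 - 97/27) + 1887)*(1/6263) = (227/27 + 1887)*(1/6263) = (51176/27)*(1/6263) = 51176/169101 ≈ 0.30264)
m + w(-24) = 51176/169101 + (93 - 3*(-24)) = 51176/169101 + (93 + 72) = 51176/169101 + 165 = 27952841/169101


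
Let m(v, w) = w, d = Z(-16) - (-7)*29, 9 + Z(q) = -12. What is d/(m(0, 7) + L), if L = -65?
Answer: -91/29 ≈ -3.1379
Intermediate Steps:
Z(q) = -21 (Z(q) = -9 - 12 = -21)
d = 182 (d = -21 - (-7)*29 = -21 - 1*(-203) = -21 + 203 = 182)
d/(m(0, 7) + L) = 182/(7 - 65) = 182/(-58) = 182*(-1/58) = -91/29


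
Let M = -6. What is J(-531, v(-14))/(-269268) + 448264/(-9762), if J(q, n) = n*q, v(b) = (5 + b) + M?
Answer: -20130150847/438099036 ≈ -45.949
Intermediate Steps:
v(b) = -1 + b (v(b) = (5 + b) - 6 = -1 + b)
J(-531, v(-14))/(-269268) + 448264/(-9762) = ((-1 - 14)*(-531))/(-269268) + 448264/(-9762) = -15*(-531)*(-1/269268) + 448264*(-1/9762) = 7965*(-1/269268) - 224132/4881 = -2655/89756 - 224132/4881 = -20130150847/438099036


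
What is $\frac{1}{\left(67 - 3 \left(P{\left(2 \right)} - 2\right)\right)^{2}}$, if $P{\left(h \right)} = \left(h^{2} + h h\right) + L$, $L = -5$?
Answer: $\frac{1}{4096} \approx 0.00024414$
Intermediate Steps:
$P{\left(h \right)} = -5 + 2 h^{2}$ ($P{\left(h \right)} = \left(h^{2} + h h\right) - 5 = \left(h^{2} + h^{2}\right) - 5 = 2 h^{2} - 5 = -5 + 2 h^{2}$)
$\frac{1}{\left(67 - 3 \left(P{\left(2 \right)} - 2\right)\right)^{2}} = \frac{1}{\left(67 - 3 \left(\left(-5 + 2 \cdot 2^{2}\right) - 2\right)\right)^{2}} = \frac{1}{\left(67 - 3 \left(\left(-5 + 2 \cdot 4\right) - 2\right)\right)^{2}} = \frac{1}{\left(67 - 3 \left(\left(-5 + 8\right) - 2\right)\right)^{2}} = \frac{1}{\left(67 - 3 \left(3 - 2\right)\right)^{2}} = \frac{1}{\left(67 - 3\right)^{2}} = \frac{1}{64^{2}} = \frac{1}{4096}$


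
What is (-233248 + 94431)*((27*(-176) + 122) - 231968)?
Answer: 32843824566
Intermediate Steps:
(-233248 + 94431)*((27*(-176) + 122) - 231968) = -138817*((-4752 + 122) - 231968) = -138817*(-4630 - 231968) = -138817*(-236598) = 32843824566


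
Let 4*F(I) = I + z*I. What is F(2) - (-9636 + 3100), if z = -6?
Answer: 13067/2 ≈ 6533.5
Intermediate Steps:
F(I) = -5*I/4 (F(I) = (I - 6*I)/4 = (-5*I)/4 = -5*I/4)
F(2) - (-9636 + 3100) = -5/4*2 - (-9636 + 3100) = -5/2 - 1*(-6536) = -5/2 + 6536 = 13067/2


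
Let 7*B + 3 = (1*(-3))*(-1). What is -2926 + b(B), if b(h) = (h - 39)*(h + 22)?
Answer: -3784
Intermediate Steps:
B = 0 (B = -3/7 + ((1*(-3))*(-1))/7 = -3/7 + (-3*(-1))/7 = -3/7 + (1/7)*3 = -3/7 + 3/7 = 0)
b(h) = (-39 + h)*(22 + h)
-2926 + b(B) = -2926 + (-858 + 0**2 - 17*0) = -2926 + (-858 + 0 + 0) = -2926 - 858 = -3784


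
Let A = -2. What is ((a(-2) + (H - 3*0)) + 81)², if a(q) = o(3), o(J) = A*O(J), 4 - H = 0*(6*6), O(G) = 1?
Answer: 6889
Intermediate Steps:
H = 4 (H = 4 - 0*6*6 = 4 - 0*36 = 4 - 1*0 = 4 + 0 = 4)
o(J) = -2 (o(J) = -2*1 = -2)
a(q) = -2
((a(-2) + (H - 3*0)) + 81)² = ((-2 + (4 - 3*0)) + 81)² = ((-2 + (4 + 0)) + 81)² = ((-2 + 4) + 81)² = (2 + 81)² = 83² = 6889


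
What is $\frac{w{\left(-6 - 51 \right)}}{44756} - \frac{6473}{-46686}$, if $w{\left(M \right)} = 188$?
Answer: $\frac{74620639}{522369654} \approx 0.14285$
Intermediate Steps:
$\frac{w{\left(-6 - 51 \right)}}{44756} - \frac{6473}{-46686} = \frac{188}{44756} - \frac{6473}{-46686} = 188 \cdot \frac{1}{44756} - - \frac{6473}{46686} = \frac{47}{11189} + \frac{6473}{46686} = \frac{74620639}{522369654}$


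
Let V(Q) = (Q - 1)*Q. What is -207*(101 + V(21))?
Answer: -107847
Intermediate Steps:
V(Q) = Q*(-1 + Q) (V(Q) = (-1 + Q)*Q = Q*(-1 + Q))
-207*(101 + V(21)) = -207*(101 + 21*(-1 + 21)) = -207*(101 + 21*20) = -207*(101 + 420) = -207*521 = -107847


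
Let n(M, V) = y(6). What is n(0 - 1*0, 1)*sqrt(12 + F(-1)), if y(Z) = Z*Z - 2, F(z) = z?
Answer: 34*sqrt(11) ≈ 112.77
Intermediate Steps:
y(Z) = -2 + Z**2 (y(Z) = Z**2 - 2 = -2 + Z**2)
n(M, V) = 34 (n(M, V) = -2 + 6**2 = -2 + 36 = 34)
n(0 - 1*0, 1)*sqrt(12 + F(-1)) = 34*sqrt(12 - 1) = 34*sqrt(11)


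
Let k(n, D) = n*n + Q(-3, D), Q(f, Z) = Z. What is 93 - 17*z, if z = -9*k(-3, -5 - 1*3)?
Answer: 246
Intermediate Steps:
k(n, D) = D + n² (k(n, D) = n*n + D = n² + D = D + n²)
z = -9 (z = -9*((-5 - 1*3) + (-3)²) = -9*((-5 - 3) + 9) = -9*(-8 + 9) = -9*1 = -9)
93 - 17*z = 93 - 17*(-9) = 93 + 153 = 246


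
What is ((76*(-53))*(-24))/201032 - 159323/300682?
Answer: -370186379/7555837978 ≈ -0.048993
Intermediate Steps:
((76*(-53))*(-24))/201032 - 159323/300682 = -4028*(-24)*(1/201032) - 159323*1/300682 = 96672*(1/201032) - 159323/300682 = 12084/25129 - 159323/300682 = -370186379/7555837978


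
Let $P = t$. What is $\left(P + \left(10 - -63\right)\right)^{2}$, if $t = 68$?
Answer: $19881$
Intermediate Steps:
$P = 68$
$\left(P + \left(10 - -63\right)\right)^{2} = \left(68 + \left(10 - -63\right)\right)^{2} = \left(68 + \left(10 + 63\right)\right)^{2} = \left(68 + 73\right)^{2} = 141^{2} = 19881$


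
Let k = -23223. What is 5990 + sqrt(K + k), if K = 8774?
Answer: 5990 + I*sqrt(14449) ≈ 5990.0 + 120.2*I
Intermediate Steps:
5990 + sqrt(K + k) = 5990 + sqrt(8774 - 23223) = 5990 + sqrt(-14449) = 5990 + I*sqrt(14449)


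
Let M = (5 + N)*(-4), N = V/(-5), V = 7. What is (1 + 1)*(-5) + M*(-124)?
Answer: 8878/5 ≈ 1775.6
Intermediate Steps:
N = -7/5 (N = 7/(-5) = 7*(-⅕) = -7/5 ≈ -1.4000)
M = -72/5 (M = (5 - 7/5)*(-4) = (18/5)*(-4) = -72/5 ≈ -14.400)
(1 + 1)*(-5) + M*(-124) = (1 + 1)*(-5) - 72/5*(-124) = 2*(-5) + 8928/5 = -10 + 8928/5 = 8878/5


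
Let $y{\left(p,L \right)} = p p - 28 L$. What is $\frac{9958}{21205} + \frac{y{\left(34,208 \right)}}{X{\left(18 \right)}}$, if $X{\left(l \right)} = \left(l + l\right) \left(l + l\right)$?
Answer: $- \frac{7173281}{2290140} \approx -3.1322$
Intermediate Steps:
$X{\left(l \right)} = 4 l^{2}$ ($X{\left(l \right)} = 2 l 2 l = 4 l^{2}$)
$y{\left(p,L \right)} = p^{2} - 28 L$
$\frac{9958}{21205} + \frac{y{\left(34,208 \right)}}{X{\left(18 \right)}} = \frac{9958}{21205} + \frac{34^{2} - 5824}{4 \cdot 18^{2}} = 9958 \cdot \frac{1}{21205} + \frac{1156 - 5824}{4 \cdot 324} = \frac{9958}{21205} - \frac{4668}{1296} = \frac{9958}{21205} - \frac{389}{108} = - \frac{7173281}{2290140}$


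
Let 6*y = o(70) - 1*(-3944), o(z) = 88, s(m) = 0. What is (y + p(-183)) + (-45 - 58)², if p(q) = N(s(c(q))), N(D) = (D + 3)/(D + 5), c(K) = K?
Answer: 56408/5 ≈ 11282.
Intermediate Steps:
y = 672 (y = (88 - 1*(-3944))/6 = (88 + 3944)/6 = (⅙)*4032 = 672)
N(D) = (3 + D)/(5 + D)
p(q) = ⅗ (p(q) = (3 + 0)/(5 + 0) = 3/5 = (⅕)*3 = ⅗)
(y + p(-183)) + (-45 - 58)² = (672 + ⅗) + (-45 - 58)² = 3363/5 + (-103)² = 3363/5 + 10609 = 56408/5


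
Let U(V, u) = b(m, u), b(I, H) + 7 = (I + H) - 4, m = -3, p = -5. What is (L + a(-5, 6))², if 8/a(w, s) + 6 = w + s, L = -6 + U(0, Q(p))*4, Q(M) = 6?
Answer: 39204/25 ≈ 1568.2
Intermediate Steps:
b(I, H) = -11 + H + I (b(I, H) = -7 + ((I + H) - 4) = -7 + ((H + I) - 4) = -7 + (-4 + H + I) = -11 + H + I)
U(V, u) = -14 + u (U(V, u) = -11 + u - 3 = -14 + u)
L = -38 (L = -6 + (-14 + 6)*4 = -6 - 8*4 = -6 - 32 = -38)
a(w, s) = 8/(-6 + s + w) (a(w, s) = 8/(-6 + (w + s)) = 8/(-6 + (s + w)) = 8/(-6 + s + w))
(L + a(-5, 6))² = (-38 + 8/(-6 + 6 - 5))² = (-38 + 8/(-5))² = (-38 + 8*(-⅕))² = (-38 - 8/5)² = (-198/5)² = 39204/25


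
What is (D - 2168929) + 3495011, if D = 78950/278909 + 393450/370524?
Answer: 22840123219975627/17223746386 ≈ 1.3261e+6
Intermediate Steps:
D = 23164935975/17223746386 (D = 78950*(1/278909) + 393450*(1/370524) = 78950/278909 + 65575/61754 = 23164935975/17223746386 ≈ 1.3449)
(D - 2168929) + 3495011 = (23164935975/17223746386 - 2168929) + 3495011 = -37357059860304619/17223746386 + 3495011 = 22840123219975627/17223746386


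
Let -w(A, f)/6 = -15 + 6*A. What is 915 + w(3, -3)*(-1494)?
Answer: 27807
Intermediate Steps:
w(A, f) = 90 - 36*A (w(A, f) = -6*(-15 + 6*A) = 90 - 36*A)
915 + w(3, -3)*(-1494) = 915 + (90 - 36*3)*(-1494) = 915 + (90 - 108)*(-1494) = 915 - 18*(-1494) = 915 + 26892 = 27807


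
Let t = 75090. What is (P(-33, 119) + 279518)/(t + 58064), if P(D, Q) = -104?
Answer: 139707/66577 ≈ 2.0984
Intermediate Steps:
(P(-33, 119) + 279518)/(t + 58064) = (-104 + 279518)/(75090 + 58064) = 279414/133154 = 279414*(1/133154) = 139707/66577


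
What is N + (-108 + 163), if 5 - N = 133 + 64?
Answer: -137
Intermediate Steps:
N = -192 (N = 5 - (133 + 64) = 5 - 1*197 = 5 - 197 = -192)
N + (-108 + 163) = -192 + (-108 + 163) = -192 + 55 = -137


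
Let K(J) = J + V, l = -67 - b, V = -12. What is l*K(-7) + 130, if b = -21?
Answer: 1004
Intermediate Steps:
l = -46 (l = -67 - 1*(-21) = -67 + 21 = -46)
K(J) = -12 + J (K(J) = J - 12 = -12 + J)
l*K(-7) + 130 = -46*(-12 - 7) + 130 = -46*(-19) + 130 = 874 + 130 = 1004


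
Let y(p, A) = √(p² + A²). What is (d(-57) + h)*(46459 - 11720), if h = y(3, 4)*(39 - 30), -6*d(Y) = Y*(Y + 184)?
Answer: 86951717/2 ≈ 4.3476e+7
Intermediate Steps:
d(Y) = -Y*(184 + Y)/6 (d(Y) = -Y*(Y + 184)/6 = -Y*(184 + Y)/6)
y(p, A) = √(A² + p²)
h = 45 (h = √(4² + 3²)*(39 - 30) = √(16 + 9)*9 = √25*9 = 5*9 = 45)
(d(-57) + h)*(46459 - 11720) = (-⅙*(-57)*(184 - 57) + 45)*(46459 - 11720) = (-⅙*(-57)*127 + 45)*34739 = (2413/2 + 45)*34739 = (2503/2)*34739 = 86951717/2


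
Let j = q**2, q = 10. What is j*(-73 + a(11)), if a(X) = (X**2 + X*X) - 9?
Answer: 16000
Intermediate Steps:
j = 100 (j = 10**2 = 100)
a(X) = -9 + 2*X**2 (a(X) = (X**2 + X**2) - 9 = 2*X**2 - 9 = -9 + 2*X**2)
j*(-73 + a(11)) = 100*(-73 + (-9 + 2*11**2)) = 100*(-73 + (-9 + 2*121)) = 100*(-73 + (-9 + 242)) = 100*(-73 + 233) = 100*160 = 16000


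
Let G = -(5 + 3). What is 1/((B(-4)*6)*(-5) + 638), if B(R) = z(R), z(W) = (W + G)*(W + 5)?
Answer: 1/998 ≈ 0.0010020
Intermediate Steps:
G = -8 (G = -1*8 = -8)
z(W) = (-8 + W)*(5 + W) (z(W) = (W - 8)*(W + 5) = (-8 + W)*(5 + W))
B(R) = -40 + R² - 3*R
1/((B(-4)*6)*(-5) + 638) = 1/(((-40 + (-4)² - 3*(-4))*6)*(-5) + 638) = 1/(((-40 + 16 + 12)*6)*(-5) + 638) = 1/(-12*6*(-5) + 638) = 1/(-72*(-5) + 638) = 1/(360 + 638) = 1/998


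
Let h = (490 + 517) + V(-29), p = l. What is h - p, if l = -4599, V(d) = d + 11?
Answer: 5588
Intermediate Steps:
V(d) = 11 + d
p = -4599
h = 989 (h = (490 + 517) + (11 - 29) = 1007 - 18 = 989)
h - p = 989 - 1*(-4599) = 989 + 4599 = 5588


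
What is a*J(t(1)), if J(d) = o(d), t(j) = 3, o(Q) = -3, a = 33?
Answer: -99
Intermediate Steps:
J(d) = -3
a*J(t(1)) = 33*(-3) = -99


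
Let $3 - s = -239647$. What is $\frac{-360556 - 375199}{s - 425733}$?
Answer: $\frac{735755}{186083} \approx 3.9539$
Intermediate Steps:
$s = 239650$ ($s = 3 - -239647 = 3 + 239647 = 239650$)
$\frac{-360556 - 375199}{s - 425733} = \frac{-360556 - 375199}{239650 - 425733} = - \frac{735755}{-186083} = \left(-735755\right) \left(- \frac{1}{186083}\right) = \frac{735755}{186083}$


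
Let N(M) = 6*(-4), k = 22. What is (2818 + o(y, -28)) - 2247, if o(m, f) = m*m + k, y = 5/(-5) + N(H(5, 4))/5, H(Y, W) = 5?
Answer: 15666/25 ≈ 626.64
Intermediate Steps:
N(M) = -24
y = -29/5 (y = 5/(-5) - 24/5 = 5*(-1/5) - 24*1/5 = -1 - 24/5 = -29/5 ≈ -5.8000)
o(m, f) = 22 + m**2 (o(m, f) = m*m + 22 = m**2 + 22 = 22 + m**2)
(2818 + o(y, -28)) - 2247 = (2818 + (22 + (-29/5)**2)) - 2247 = (2818 + (22 + 841/25)) - 2247 = (2818 + 1391/25) - 2247 = 71841/25 - 2247 = 15666/25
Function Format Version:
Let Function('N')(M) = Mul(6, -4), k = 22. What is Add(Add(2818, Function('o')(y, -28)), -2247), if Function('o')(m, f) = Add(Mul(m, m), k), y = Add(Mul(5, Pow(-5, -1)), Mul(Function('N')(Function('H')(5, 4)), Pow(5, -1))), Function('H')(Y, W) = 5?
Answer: Rational(15666, 25) ≈ 626.64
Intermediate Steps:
Function('N')(M) = -24
y = Rational(-29, 5) (y = Add(Mul(5, Pow(-5, -1)), Mul(-24, Pow(5, -1))) = Add(Mul(5, Rational(-1, 5)), Mul(-24, Rational(1, 5))) = Add(-1, Rational(-24, 5)) = Rational(-29, 5) ≈ -5.8000)
Function('o')(m, f) = Add(22, Pow(m, 2)) (Function('o')(m, f) = Add(Mul(m, m), 22) = Add(Pow(m, 2), 22) = Add(22, Pow(m, 2)))
Add(Add(2818, Function('o')(y, -28)), -2247) = Add(Add(2818, Add(22, Pow(Rational(-29, 5), 2))), -2247) = Add(Add(2818, Add(22, Rational(841, 25))), -2247) = Add(Add(2818, Rational(1391, 25)), -2247) = Add(Rational(71841, 25), -2247) = Rational(15666, 25)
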